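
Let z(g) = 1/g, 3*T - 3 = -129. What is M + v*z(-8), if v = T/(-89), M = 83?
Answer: 29527/356 ≈ 82.941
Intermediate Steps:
T = -42 (T = 1 + (⅓)*(-129) = 1 - 43 = -42)
v = 42/89 (v = -42/(-89) = -42*(-1/89) = 42/89 ≈ 0.47191)
M + v*z(-8) = 83 + (42/89)/(-8) = 83 + (42/89)*(-⅛) = 83 - 21/356 = 29527/356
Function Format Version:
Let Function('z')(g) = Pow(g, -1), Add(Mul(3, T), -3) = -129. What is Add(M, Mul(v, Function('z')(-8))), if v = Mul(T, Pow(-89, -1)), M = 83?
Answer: Rational(29527, 356) ≈ 82.941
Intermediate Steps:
T = -42 (T = Add(1, Mul(Rational(1, 3), -129)) = Add(1, -43) = -42)
v = Rational(42, 89) (v = Mul(-42, Pow(-89, -1)) = Mul(-42, Rational(-1, 89)) = Rational(42, 89) ≈ 0.47191)
Add(M, Mul(v, Function('z')(-8))) = Add(83, Mul(Rational(42, 89), Pow(-8, -1))) = Add(83, Mul(Rational(42, 89), Rational(-1, 8))) = Add(83, Rational(-21, 356)) = Rational(29527, 356)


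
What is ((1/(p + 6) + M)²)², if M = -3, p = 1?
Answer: 160000/2401 ≈ 66.639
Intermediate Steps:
((1/(p + 6) + M)²)² = ((1/(1 + 6) - 3)²)² = ((1/7 - 3)²)² = ((⅐ - 3)²)² = ((-20/7)²)² = (400/49)² = 160000/2401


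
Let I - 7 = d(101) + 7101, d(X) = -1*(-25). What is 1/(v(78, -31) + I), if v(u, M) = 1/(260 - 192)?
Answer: 68/485045 ≈ 0.00014019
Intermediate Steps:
d(X) = 25
I = 7133 (I = 7 + (25 + 7101) = 7 + 7126 = 7133)
v(u, M) = 1/68
1/(v(78, -31) + I) = 1/(1/68 + 7133) = 1/(485045/68) = 68/485045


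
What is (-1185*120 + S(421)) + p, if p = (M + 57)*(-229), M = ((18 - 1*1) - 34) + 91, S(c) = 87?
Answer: -172112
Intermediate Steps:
M = 74 (M = ((18 - 1) - 34) + 91 = (17 - 34) + 91 = -17 + 91 = 74)
p = -29999 (p = (74 + 57)*(-229) = 131*(-229) = -29999)
(-1185*120 + S(421)) + p = (-1185*120 + 87) - 29999 = (-142200 + 87) - 29999 = -142113 - 29999 = -172112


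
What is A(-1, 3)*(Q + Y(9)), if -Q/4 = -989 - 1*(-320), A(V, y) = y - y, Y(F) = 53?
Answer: 0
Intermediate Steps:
A(V, y) = 0
Q = 2676 (Q = -4*(-989 - 1*(-320)) = -4*(-989 + 320) = -4*(-669) = 2676)
A(-1, 3)*(Q + Y(9)) = 0*(2676 + 53) = 0*2729 = 0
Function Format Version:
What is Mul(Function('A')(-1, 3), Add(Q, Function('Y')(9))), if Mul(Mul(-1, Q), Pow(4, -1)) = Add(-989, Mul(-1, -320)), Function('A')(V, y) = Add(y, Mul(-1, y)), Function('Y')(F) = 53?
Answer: 0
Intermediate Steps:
Function('A')(V, y) = 0
Q = 2676 (Q = Mul(-4, Add(-989, Mul(-1, -320))) = Mul(-4, Add(-989, 320)) = Mul(-4, -669) = 2676)
Mul(Function('A')(-1, 3), Add(Q, Function('Y')(9))) = Mul(0, Add(2676, 53)) = Mul(0, 2729) = 0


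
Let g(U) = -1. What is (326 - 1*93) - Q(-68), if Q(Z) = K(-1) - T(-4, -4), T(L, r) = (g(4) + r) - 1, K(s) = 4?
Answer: 223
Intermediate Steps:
T(L, r) = -2 + r (T(L, r) = (-1 + r) - 1 = -2 + r)
Q(Z) = 10 (Q(Z) = 4 - (-2 - 4) = 4 - 1*(-6) = 4 + 6 = 10)
(326 - 1*93) - Q(-68) = (326 - 1*93) - 1*10 = (326 - 93) - 10 = 233 - 10 = 223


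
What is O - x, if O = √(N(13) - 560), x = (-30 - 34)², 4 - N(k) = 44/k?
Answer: -4096 + 6*I*√2626/13 ≈ -4096.0 + 23.651*I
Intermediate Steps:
N(k) = 4 - 44/k
x = 4096 (x = (-64)² = 4096)
O = 6*I*√2626/13 (O = √((4 - 44/13) - 560) = √(8/13 - 560) = √(-7272/13) = 6*I*√2626/13 ≈ 23.651*I)
O - x = 6*I*√2626/13 - 1*4096 = 6*I*√2626/13 - 4096 = -4096 + 6*I*√2626/13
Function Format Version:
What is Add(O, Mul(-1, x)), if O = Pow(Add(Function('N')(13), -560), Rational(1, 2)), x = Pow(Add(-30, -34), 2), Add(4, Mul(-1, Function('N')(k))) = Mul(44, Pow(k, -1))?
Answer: Add(-4096, Mul(Rational(6, 13), I, Pow(2626, Rational(1, 2)))) ≈ Add(-4096.0, Mul(23.651, I))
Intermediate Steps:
Function('N')(k) = Add(4, Mul(-44, Pow(k, -1))) (Function('N')(k) = Add(4, Mul(-1, Mul(44, Pow(k, -1)))) = Add(4, Mul(-44, Pow(k, -1))))
x = 4096 (x = Pow(-64, 2) = 4096)
O = Mul(Rational(6, 13), I, Pow(2626, Rational(1, 2))) (O = Pow(Add(Add(4, Mul(-44, Pow(13, -1))), -560), Rational(1, 2)) = Pow(Add(Add(4, Mul(-44, Rational(1, 13))), -560), Rational(1, 2)) = Pow(Add(Add(4, Rational(-44, 13)), -560), Rational(1, 2)) = Pow(Add(Rational(8, 13), -560), Rational(1, 2)) = Pow(Rational(-7272, 13), Rational(1, 2)) = Mul(Rational(6, 13), I, Pow(2626, Rational(1, 2))) ≈ Mul(23.651, I))
Add(O, Mul(-1, x)) = Add(Mul(Rational(6, 13), I, Pow(2626, Rational(1, 2))), Mul(-1, 4096)) = Add(Mul(Rational(6, 13), I, Pow(2626, Rational(1, 2))), -4096) = Add(-4096, Mul(Rational(6, 13), I, Pow(2626, Rational(1, 2))))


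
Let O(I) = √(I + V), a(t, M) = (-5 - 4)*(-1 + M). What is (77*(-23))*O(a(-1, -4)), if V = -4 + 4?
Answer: -5313*√5 ≈ -11880.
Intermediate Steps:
V = 0
a(t, M) = 9 - 9*M (a(t, M) = -9*(-1 + M) = 9 - 9*M)
O(I) = √I (O(I) = √(I + 0) = √I)
(77*(-23))*O(a(-1, -4)) = (77*(-23))*√(9 - 9*(-4)) = -1771*√(9 + 36) = -5313*√5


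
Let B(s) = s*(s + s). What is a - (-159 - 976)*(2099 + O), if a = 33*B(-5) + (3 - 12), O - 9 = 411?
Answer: 2860706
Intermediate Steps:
O = 420 (O = 9 + 411 = 420)
B(s) = 2*s² (B(s) = s*(2*s) = 2*s²)
a = 1641 (a = 33*(2*(-5)²) + (3 - 12) = 33*(2*25) - 9 = 33*50 - 9 = 1650 - 9 = 1641)
a - (-159 - 976)*(2099 + O) = 1641 - (-159 - 976)*(2099 + 420) = 1641 - (-1135)*2519 = 1641 - 1*(-2859065) = 1641 + 2859065 = 2860706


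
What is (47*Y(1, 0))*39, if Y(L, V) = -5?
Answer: -9165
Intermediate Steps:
(47*Y(1, 0))*39 = (47*(-5))*39 = -235*39 = -9165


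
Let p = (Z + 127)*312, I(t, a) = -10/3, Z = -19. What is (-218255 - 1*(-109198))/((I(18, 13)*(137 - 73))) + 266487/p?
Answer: 8970277/17280 ≈ 519.11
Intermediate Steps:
I(t, a) = -10/3 (I(t, a) = -10*⅓ = -10/3)
p = 33696 (p = (-19 + 127)*312 = 108*312 = 33696)
(-218255 - 1*(-109198))/((I(18, 13)*(137 - 73))) + 266487/p = (-218255 - 1*(-109198))/((-10*(137 - 73)/3)) + 266487/33696 = (-218255 + 109198)/((-10/3*64)) + 266487*(1/33696) = -109057/(-640/3) + 6833/864 = -109057*(-3/640) + 6833/864 = 327171/640 + 6833/864 = 8970277/17280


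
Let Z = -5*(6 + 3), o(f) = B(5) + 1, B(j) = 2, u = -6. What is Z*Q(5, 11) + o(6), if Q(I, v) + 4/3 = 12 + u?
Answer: -207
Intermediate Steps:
Q(I, v) = 14/3 (Q(I, v) = -4/3 + (12 - 6) = -4/3 + 6 = 14/3)
o(f) = 3 (o(f) = 2 + 1 = 3)
Z = -45 (Z = -5*9 = -45)
Z*Q(5, 11) + o(6) = -45*14/3 + 3 = -210 + 3 = -207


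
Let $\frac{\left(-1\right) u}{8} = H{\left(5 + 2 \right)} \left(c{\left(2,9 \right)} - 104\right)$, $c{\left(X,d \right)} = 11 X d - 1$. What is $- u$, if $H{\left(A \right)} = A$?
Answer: $5208$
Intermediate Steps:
$c{\left(X,d \right)} = -1 + 11 X d$ ($c{\left(X,d \right)} = 11 X d - 1 = -1 + 11 X d$)
$u = -5208$ ($u = - 8 \left(5 + 2\right) \left(\left(-1 + 11 \cdot 2 \cdot 9\right) - 104\right) = - 8 \cdot 7 \left(\left(-1 + 198\right) - 104\right) = - 8 \cdot 7 \left(197 - 104\right) = - 8 \cdot 7 \cdot 93 = \left(-8\right) 651 = -5208$)
$- u = \left(-1\right) \left(-5208\right) = 5208$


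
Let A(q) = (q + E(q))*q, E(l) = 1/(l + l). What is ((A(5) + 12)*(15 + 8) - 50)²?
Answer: 2640625/4 ≈ 6.6016e+5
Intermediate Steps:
E(l) = 1/(2*l)
A(q) = q*(q + 1/(2*q)) (A(q) = (q + 1/(2*q))*q = q*(q + 1/(2*q)))
((A(5) + 12)*(15 + 8) - 50)² = (((½ + 5²) + 12)*(15 + 8) - 50)² = (((½ + 25) + 12)*23 - 50)² = ((51/2 + 12)*23 - 50)² = ((75/2)*23 - 50)² = (1725/2 - 50)² = (1625/2)² = 2640625/4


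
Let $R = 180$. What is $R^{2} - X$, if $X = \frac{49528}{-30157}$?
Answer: $\frac{977136328}{30157} \approx 32402.0$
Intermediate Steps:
$X = - \frac{49528}{30157}$ ($X = 49528 \left(- \frac{1}{30157}\right) = - \frac{49528}{30157} \approx -1.6423$)
$R^{2} - X = 180^{2} - - \frac{49528}{30157} = 32400 + \frac{49528}{30157} = \frac{977136328}{30157}$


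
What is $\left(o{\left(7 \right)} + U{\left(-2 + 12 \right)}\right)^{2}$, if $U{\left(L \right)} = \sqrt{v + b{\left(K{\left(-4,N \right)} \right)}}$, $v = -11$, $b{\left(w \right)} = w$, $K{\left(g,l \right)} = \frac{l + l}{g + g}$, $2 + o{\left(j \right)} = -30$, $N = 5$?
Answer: $\frac{4047}{4} - 224 i \approx 1011.8 - 224.0 i$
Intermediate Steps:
$o{\left(j \right)} = -32$ ($o{\left(j \right)} = -2 - 30 = -32$)
$K{\left(g,l \right)} = \frac{l}{g}$ ($K{\left(g,l \right)} = \frac{2 l}{2 g} = 2 l \frac{1}{2 g} = \frac{l}{g}$)
$U{\left(L \right)} = \frac{7 i}{2}$ ($U{\left(L \right)} = \sqrt{-11 + \frac{5}{-4}} = \sqrt{-11 + 5 \left(- \frac{1}{4}\right)} = \sqrt{-11 - \frac{5}{4}} = \sqrt{- \frac{49}{4}} = \frac{7 i}{2}$)
$\left(o{\left(7 \right)} + U{\left(-2 + 12 \right)}\right)^{2} = \left(-32 + \frac{7 i}{2}\right)^{2}$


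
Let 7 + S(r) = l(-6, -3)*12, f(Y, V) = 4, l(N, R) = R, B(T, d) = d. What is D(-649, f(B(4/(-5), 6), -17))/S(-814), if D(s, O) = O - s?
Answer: -653/43 ≈ -15.186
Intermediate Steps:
S(r) = -43 (S(r) = -7 - 3*12 = -7 - 36 = -43)
D(-649, f(B(4/(-5), 6), -17))/S(-814) = (4 - 1*(-649))/(-43) = (4 + 649)*(-1/43) = 653*(-1/43) = -653/43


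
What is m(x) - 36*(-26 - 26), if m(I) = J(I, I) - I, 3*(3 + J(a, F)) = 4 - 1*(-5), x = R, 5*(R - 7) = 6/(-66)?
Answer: 102576/55 ≈ 1865.0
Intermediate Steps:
R = 384/55 (R = 7 + (6/(-66))/5 = 7 + (6*(-1/66))/5 = 7 + (1/5)*(-1/11) = 7 - 1/55 = 384/55 ≈ 6.9818)
x = 384/55 ≈ 6.9818
J(a, F) = 0 (J(a, F) = -3 + (4 - 1*(-5))/3 = -3 + (4 + 5)/3 = -3 + (1/3)*9 = -3 + 3 = 0)
m(I) = -I (m(I) = 0 - I = -I)
m(x) - 36*(-26 - 26) = -1*384/55 - 36*(-26 - 26) = -384/55 - 36*(-52) = -384/55 - 1*(-1872) = -384/55 + 1872 = 102576/55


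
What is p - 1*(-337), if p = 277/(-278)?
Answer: 93409/278 ≈ 336.00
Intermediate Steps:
p = -277/278 (p = 277*(-1/278) = -277/278 ≈ -0.99640)
p - 1*(-337) = -277/278 - 1*(-337) = -277/278 + 337 = 93409/278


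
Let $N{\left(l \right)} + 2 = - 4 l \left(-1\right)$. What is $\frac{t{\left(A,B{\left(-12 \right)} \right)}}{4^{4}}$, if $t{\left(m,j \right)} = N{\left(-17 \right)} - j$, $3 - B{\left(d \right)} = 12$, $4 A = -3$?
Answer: $- \frac{61}{256} \approx -0.23828$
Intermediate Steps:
$A = - \frac{3}{4}$ ($A = \frac{1}{4} \left(-3\right) = - \frac{3}{4} \approx -0.75$)
$B{\left(d \right)} = -9$ ($B{\left(d \right)} = 3 - 12 = -9$)
$N{\left(l \right)} = -2 + 4 l$ ($N{\left(l \right)} = -2 + - 4 l \left(-1\right) = -2 + 4 l$)
$t{\left(m,j \right)} = -70 - j$ ($t{\left(m,j \right)} = \left(-2 + 4 \left(-17\right)\right) - j = \left(-2 - 68\right) - j = -70 - j$)
$\frac{t{\left(A,B{\left(-12 \right)} \right)}}{4^{4}} = \frac{-70 - -9}{4^{4}} = \frac{-70 + 9}{256} = \left(-61\right) \frac{1}{256} = - \frac{61}{256}$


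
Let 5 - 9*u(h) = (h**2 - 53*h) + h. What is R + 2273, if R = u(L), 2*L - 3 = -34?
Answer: 77663/36 ≈ 2157.3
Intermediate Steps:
L = -31/2 (L = 3/2 + (1/2)*(-34) = 3/2 - 17 = -31/2 ≈ -15.500)
u(h) = 5/9 - h**2/9 + 52*h/9 (u(h) = 5/9 - ((h**2 - 53*h) + h)/9 = 5/9 - (h**2 - 52*h)/9 = 5/9 + (-h**2/9 + 52*h/9) = 5/9 - h**2/9 + 52*h/9)
R = -4165/36 (R = 5/9 - (-31/2)**2/9 + (52/9)*(-31/2) = 5/9 - 1/9*961/4 - 806/9 = 5/9 - 961/36 - 806/9 = -4165/36 ≈ -115.69)
R + 2273 = -4165/36 + 2273 = 77663/36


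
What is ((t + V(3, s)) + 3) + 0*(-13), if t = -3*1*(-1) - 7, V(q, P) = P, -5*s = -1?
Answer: -4/5 ≈ -0.80000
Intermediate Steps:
s = 1/5 (s = -1/5*(-1) = 1/5 ≈ 0.20000)
t = -4 (t = -3*(-1) - 7 = 3 - 7 = -4)
((t + V(3, s)) + 3) + 0*(-13) = ((-4 + 1/5) + 3) + 0*(-13) = (-19/5 + 3) + 0 = -4/5 + 0 = -4/5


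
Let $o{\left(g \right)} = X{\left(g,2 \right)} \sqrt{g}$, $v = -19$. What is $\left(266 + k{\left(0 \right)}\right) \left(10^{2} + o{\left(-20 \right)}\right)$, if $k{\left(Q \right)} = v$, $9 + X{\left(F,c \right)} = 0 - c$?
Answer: $24700 - 5434 i \sqrt{5} \approx 24700.0 - 12151.0 i$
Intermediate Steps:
$X{\left(F,c \right)} = -9 - c$ ($X{\left(F,c \right)} = -9 + \left(0 - c\right) = -9 - c$)
$k{\left(Q \right)} = -19$
$o{\left(g \right)} = - 11 \sqrt{g}$ ($o{\left(g \right)} = \left(-9 - 2\right) \sqrt{g} = - 11 \sqrt{g}$)
$\left(266 + k{\left(0 \right)}\right) \left(10^{2} + o{\left(-20 \right)}\right) = \left(266 - 19\right) \left(10^{2} - 11 \sqrt{-20}\right) = 247 \left(100 - 11 \cdot 2 i \sqrt{5}\right) = 247 \left(100 - 22 i \sqrt{5}\right) = 24700 - 5434 i \sqrt{5}$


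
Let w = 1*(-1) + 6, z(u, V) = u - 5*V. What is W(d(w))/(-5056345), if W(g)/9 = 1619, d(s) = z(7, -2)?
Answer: -14571/5056345 ≈ -0.0028817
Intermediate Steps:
w = 5 (w = -1 + 6 = 5)
d(s) = 17 (d(s) = 7 - 5*(-2) = 7 + 10 = 17)
W(g) = 14571 (W(g) = 9*1619 = 14571)
W(d(w))/(-5056345) = 14571/(-5056345) = 14571*(-1/5056345) = -14571/5056345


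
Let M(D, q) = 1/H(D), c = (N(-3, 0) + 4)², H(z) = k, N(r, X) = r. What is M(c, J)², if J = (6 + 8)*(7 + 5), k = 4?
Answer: 1/16 ≈ 0.062500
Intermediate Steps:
J = 168 (J = 14*12 = 168)
H(z) = 4
c = 1 (c = (-3 + 4)² = 1² = 1)
M(D, q) = ¼ (M(D, q) = 1/4 = ¼)
M(c, J)² = (¼)² = 1/16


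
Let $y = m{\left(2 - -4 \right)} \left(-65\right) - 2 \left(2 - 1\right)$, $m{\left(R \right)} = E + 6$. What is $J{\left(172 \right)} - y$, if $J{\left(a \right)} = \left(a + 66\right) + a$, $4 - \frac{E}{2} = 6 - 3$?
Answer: $932$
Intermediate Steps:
$E = 2$ ($E = 8 - 2 \left(6 - 3\right) = 8 - 6 = 2$)
$J{\left(a \right)} = 66 + 2 a$ ($J{\left(a \right)} = \left(66 + a\right) + a = 66 + 2 a$)
$m{\left(R \right)} = 8$ ($m{\left(R \right)} = 2 + 6 = 8$)
$y = -522$ ($y = 8 \left(-65\right) - 2 \left(2 - 1\right) = -520 - 2 = -522$)
$J{\left(172 \right)} - y = \left(66 + 2 \cdot 172\right) - -522 = \left(66 + 344\right) + 522 = 410 + 522 = 932$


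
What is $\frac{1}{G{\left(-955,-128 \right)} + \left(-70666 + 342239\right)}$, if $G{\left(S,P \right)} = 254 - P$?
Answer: $\frac{1}{271955} \approx 3.6771 \cdot 10^{-6}$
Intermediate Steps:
$\frac{1}{G{\left(-955,-128 \right)} + \left(-70666 + 342239\right)} = \frac{1}{\left(254 - -128\right) + \left(-70666 + 342239\right)} = \frac{1}{\left(254 + 128\right) + 271573} = \frac{1}{382 + 271573} = \frac{1}{271955}$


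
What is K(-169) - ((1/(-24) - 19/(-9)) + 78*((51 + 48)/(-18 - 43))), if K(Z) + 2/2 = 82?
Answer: 902647/4392 ≈ 205.52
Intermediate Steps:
K(Z) = 81 (K(Z) = -1 + 82 = 81)
K(-169) - ((1/(-24) - 19/(-9)) + 78*((51 + 48)/(-18 - 43))) = 81 - ((1/(-24) - 19/(-9)) + 78*((51 + 48)/(-18 - 43))) = 81 - ((1*(-1/24) - 19*(-⅑)) + 78*(99/(-61))) = 81 - ((-1/24 + 19/9) + 78*(99*(-1/61))) = 81 - (149/72 + 78*(-99/61)) = 81 - (149/72 - 7722/61) = 81 - 1*(-546895/4392) = 81 + 546895/4392 = 902647/4392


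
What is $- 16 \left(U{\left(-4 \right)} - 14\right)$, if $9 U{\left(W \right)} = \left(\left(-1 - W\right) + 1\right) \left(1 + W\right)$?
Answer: $\frac{736}{3} \approx 245.33$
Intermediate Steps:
$U{\left(W \right)} = - \frac{W \left(1 + W\right)}{9}$ ($U{\left(W \right)} = \frac{\left(\left(-1 - W\right) + 1\right) \left(1 + W\right)}{9} = \frac{- W \left(1 + W\right)}{9} = \frac{\left(-1\right) W \left(1 + W\right)}{9} = - \frac{W \left(1 + W\right)}{9}$)
$- 16 \left(U{\left(-4 \right)} - 14\right) = - 16 \left(\left(- \frac{1}{9}\right) \left(-4\right) \left(1 - 4\right) - 14\right) = - 16 \left(\left(- \frac{1}{9}\right) \left(-4\right) \left(-3\right) - 14\right) = - 16 \left(- \frac{4}{3} - 14\right) = \left(-16\right) \left(- \frac{46}{3}\right) = \frac{736}{3}$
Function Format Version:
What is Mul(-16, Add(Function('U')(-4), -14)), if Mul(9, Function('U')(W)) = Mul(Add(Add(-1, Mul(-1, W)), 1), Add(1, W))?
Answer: Rational(736, 3) ≈ 245.33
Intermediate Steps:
Function('U')(W) = Mul(Rational(-1, 9), W, Add(1, W)) (Function('U')(W) = Mul(Rational(1, 9), Mul(Add(Add(-1, Mul(-1, W)), 1), Add(1, W))) = Mul(Rational(1, 9), Mul(Mul(-1, W), Add(1, W))) = Mul(Rational(1, 9), Mul(-1, W, Add(1, W))) = Mul(Rational(-1, 9), W, Add(1, W)))
Mul(-16, Add(Function('U')(-4), -14)) = Mul(-16, Add(Mul(Rational(-1, 9), -4, Add(1, -4)), -14)) = Mul(-16, Add(Mul(Rational(-1, 9), -4, -3), -14)) = Mul(-16, Add(Rational(-4, 3), -14)) = Mul(-16, Rational(-46, 3)) = Rational(736, 3)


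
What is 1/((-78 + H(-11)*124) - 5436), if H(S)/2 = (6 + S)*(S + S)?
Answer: 1/21766 ≈ 4.5943e-5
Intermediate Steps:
H(S) = 4*S*(6 + S) (H(S) = 2*((6 + S)*(S + S)) = 2*((6 + S)*(2*S)) = 2*(2*S*(6 + S)) = 4*S*(6 + S))
1/((-78 + H(-11)*124) - 5436) = 1/((-78 + (4*(-11)*(6 - 11))*124) - 5436) = 1/((-78 + (4*(-11)*(-5))*124) - 5436) = 1/((-78 + 220*124) - 5436) = 1/((-78 + 27280) - 5436) = 1/(27202 - 5436) = 1/21766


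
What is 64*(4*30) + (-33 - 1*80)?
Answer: 7567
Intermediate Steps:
64*(4*30) + (-33 - 1*80) = 64*120 + (-33 - 80) = 7680 - 113 = 7567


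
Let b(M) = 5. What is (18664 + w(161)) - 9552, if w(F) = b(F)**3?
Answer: 9237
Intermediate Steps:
w(F) = 125 (w(F) = 5**3 = 125)
(18664 + w(161)) - 9552 = (18664 + 125) - 9552 = 18789 - 9552 = 9237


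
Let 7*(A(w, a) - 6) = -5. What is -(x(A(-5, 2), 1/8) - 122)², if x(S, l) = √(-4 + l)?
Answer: -119041/8 + 61*I*√62 ≈ -14880.0 + 480.31*I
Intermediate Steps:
A(w, a) = 37/7 (A(w, a) = 6 + (⅐)*(-5) = 6 - 5/7 = 37/7)
-(x(A(-5, 2), 1/8) - 122)² = -(√(-4 + 1/8) - 122)² = -(√(-4 + ⅛) - 122)² = -(√(-31/8) - 122)² = -(I*√62/4 - 122)² = -(-122 + I*√62/4)²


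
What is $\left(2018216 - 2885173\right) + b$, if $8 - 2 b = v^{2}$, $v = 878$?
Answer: $-1252395$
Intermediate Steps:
$b = -385438$ ($b = 4 - \frac{878^{2}}{2} = 4 - 385442 = -385438$)
$\left(2018216 - 2885173\right) + b = \left(2018216 - 2885173\right) - 385438 = -866957 - 385438 = -1252395$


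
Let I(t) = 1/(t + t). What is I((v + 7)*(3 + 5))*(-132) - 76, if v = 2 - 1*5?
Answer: -1249/16 ≈ -78.063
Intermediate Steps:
v = -3 (v = 2 - 5 = -3)
I(t) = 1/(2*t)
I((v + 7)*(3 + 5))*(-132) - 76 = (1/(2*(((-3 + 7)*(3 + 5)))))*(-132) - 76 = (1/(2*((4*8))))*(-132) - 76 = ((½)/32)*(-132) - 76 = ((½)*(1/32))*(-132) - 76 = (1/64)*(-132) - 76 = -33/16 - 76 = -1249/16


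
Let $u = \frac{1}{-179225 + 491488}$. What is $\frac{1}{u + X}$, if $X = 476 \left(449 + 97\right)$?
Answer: $\frac{312263}{81155904649} \approx 3.8477 \cdot 10^{-6}$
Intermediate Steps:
$u = \frac{1}{312263} \approx 3.2024 \cdot 10^{-6}$
$X = 259896$ ($X = 476 \cdot 546 = 259896$)
$\frac{1}{u + X} = \frac{1}{\frac{1}{312263} + 259896} = \frac{1}{\frac{81155904649}{312263}} = \frac{312263}{81155904649}$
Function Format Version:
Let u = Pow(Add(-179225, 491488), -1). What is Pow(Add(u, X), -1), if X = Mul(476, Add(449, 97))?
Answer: Rational(312263, 81155904649) ≈ 3.8477e-6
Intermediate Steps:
u = Rational(1, 312263) (u = Pow(312263, -1) = Rational(1, 312263) ≈ 3.2024e-6)
X = 259896 (X = Mul(476, 546) = 259896)
Pow(Add(u, X), -1) = Pow(Add(Rational(1, 312263), 259896), -1) = Pow(Rational(81155904649, 312263), -1) = Rational(312263, 81155904649)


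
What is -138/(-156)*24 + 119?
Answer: 1823/13 ≈ 140.23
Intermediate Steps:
-138/(-156)*24 + 119 = -138*(-1/156)*24 + 119 = (23/26)*24 + 119 = 276/13 + 119 = 1823/13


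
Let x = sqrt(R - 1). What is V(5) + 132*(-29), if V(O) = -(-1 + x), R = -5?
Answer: -3827 - I*sqrt(6) ≈ -3827.0 - 2.4495*I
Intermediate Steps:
x = I*sqrt(6) (x = sqrt(-5 - 1) = sqrt(-6) = I*sqrt(6) ≈ 2.4495*I)
V(O) = 1 - I*sqrt(6) (V(O) = -(-1 + I*sqrt(6)) = 1 - I*sqrt(6))
V(5) + 132*(-29) = (1 - I*sqrt(6)) + 132*(-29) = (1 - I*sqrt(6)) - 3828 = -3827 - I*sqrt(6)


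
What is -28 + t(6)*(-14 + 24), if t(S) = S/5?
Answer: -16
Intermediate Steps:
t(S) = S/5 (t(S) = S*(⅕) = S/5)
-28 + t(6)*(-14 + 24) = -28 + ((⅕)*6)*(-14 + 24) = -28 + (6/5)*10 = -28 + 12 = -16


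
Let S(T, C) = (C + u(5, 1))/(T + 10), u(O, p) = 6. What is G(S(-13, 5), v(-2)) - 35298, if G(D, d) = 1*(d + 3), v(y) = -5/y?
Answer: -70585/2 ≈ -35293.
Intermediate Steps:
S(T, C) = (6 + C)/(10 + T) (S(T, C) = (C + 6)/(T + 10) = (6 + C)/(10 + T))
G(D, d) = 3 + d (G(D, d) = 1*(3 + d) = 3 + d)
G(S(-13, 5), v(-2)) - 35298 = (3 - 5/(-2)) - 35298 = (3 - 5*(-½)) - 35298 = (3 + 5/2) - 35298 = 11/2 - 35298 = -70585/2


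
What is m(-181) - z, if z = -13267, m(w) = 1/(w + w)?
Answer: 4802653/362 ≈ 13267.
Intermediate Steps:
m(w) = 1/(2*w)
m(-181) - z = (½)/(-181) - 1*(-13267) = (½)*(-1/181) + 13267 = -1/362 + 13267 = 4802653/362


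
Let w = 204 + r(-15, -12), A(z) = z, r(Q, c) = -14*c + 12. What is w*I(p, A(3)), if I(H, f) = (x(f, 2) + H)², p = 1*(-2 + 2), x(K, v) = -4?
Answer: 6144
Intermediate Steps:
r(Q, c) = 12 - 14*c
p = 0 (p = 1*0 = 0)
I(H, f) = (-4 + H)²
w = 384 (w = 204 + (12 - 14*(-12)) = 204 + (12 + 168) = 204 + 180 = 384)
w*I(p, A(3)) = 384*(-4 + 0)² = 384*(-4)² = 384*16 = 6144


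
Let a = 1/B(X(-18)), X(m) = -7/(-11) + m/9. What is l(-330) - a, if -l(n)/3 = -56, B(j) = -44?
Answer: 7393/44 ≈ 168.02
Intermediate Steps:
X(m) = 7/11 + m/9 (X(m) = -7*(-1/11) + m*(1/9) = 7/11 + m/9)
a = -1/44 (a = 1/(-44) = -1/44 ≈ -0.022727)
l(n) = 168 (l(n) = -3*(-56) = 168)
l(-330) - a = 168 - 1*(-1/44) = 168 + 1/44 = 7393/44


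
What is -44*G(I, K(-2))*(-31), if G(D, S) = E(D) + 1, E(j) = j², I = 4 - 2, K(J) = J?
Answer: 6820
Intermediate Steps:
I = 2
G(D, S) = 1 + D² (G(D, S) = D² + 1 = 1 + D²)
-44*G(I, K(-2))*(-31) = -44*(1 + 2²)*(-31) = -44*(1 + 4)*(-31) = -44*5*(-31) = -220*(-31) = 6820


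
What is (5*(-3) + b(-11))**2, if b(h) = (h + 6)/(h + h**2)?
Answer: 109561/484 ≈ 226.37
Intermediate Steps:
b(h) = (6 + h)/(h + h**2)
(5*(-3) + b(-11))**2 = (5*(-3) + (6 - 11)/((-11)*(1 - 11)))**2 = (-15 - 1/11*(-5)/(-10))**2 = (-15 - 1/11*(-1/10)*(-5))**2 = (-15 - 1/22)**2 = (-331/22)**2 = 109561/484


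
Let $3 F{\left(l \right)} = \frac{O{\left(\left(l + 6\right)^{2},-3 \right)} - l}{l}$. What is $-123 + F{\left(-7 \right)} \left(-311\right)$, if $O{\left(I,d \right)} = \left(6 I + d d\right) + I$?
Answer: $\frac{4570}{21} \approx 217.62$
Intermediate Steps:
$O{\left(I,d \right)} = d^{2} + 7 I$ ($O{\left(I,d \right)} = \left(6 I + d^{2}\right) + I = \left(d^{2} + 6 I\right) + I = d^{2} + 7 I$)
$F{\left(l \right)} = \frac{9 - l + 7 \left(6 + l\right)^{2}}{3 l}$ ($F{\left(l \right)} = \frac{\left(\left(\left(-3\right)^{2} + 7 \left(l + 6\right)^{2}\right) - l\right) \frac{1}{l}}{3} = \frac{\left(\left(9 + 7 \left(6 + l\right)^{2}\right) - l\right) \frac{1}{l}}{3} = \frac{\left(9 - l + 7 \left(6 + l\right)^{2}\right) \frac{1}{l}}{3} = \frac{\frac{1}{l} \left(9 - l + 7 \left(6 + l\right)^{2}\right)}{3} = \frac{9 - l + 7 \left(6 + l\right)^{2}}{3 l}$)
$-123 + F{\left(-7 \right)} \left(-311\right) = -123 + \frac{9 - -7 + 7 \left(6 - 7\right)^{2}}{3 \left(-7\right)} \left(-311\right) = -123 + \frac{1}{3} \left(- \frac{1}{7}\right) \left(9 + 7 + 7 \left(-1\right)^{2}\right) \left(-311\right) = -123 + \frac{1}{3} \left(- \frac{1}{7}\right) \left(9 + 7 + 7 \cdot 1\right) \left(-311\right) = -123 + \frac{1}{3} \left(- \frac{1}{7}\right) \left(9 + 7 + 7\right) \left(-311\right) = -123 + \frac{1}{3} \left(- \frac{1}{7}\right) 23 \left(-311\right) = -123 - - \frac{7153}{21} = -123 + \frac{7153}{21} = \frac{4570}{21}$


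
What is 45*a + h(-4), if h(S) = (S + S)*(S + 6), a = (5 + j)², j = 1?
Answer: 1604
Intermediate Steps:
a = 36 (a = (5 + 1)² = 6² = 36)
h(S) = 2*S*(6 + S) (h(S) = (2*S)*(6 + S) = 2*S*(6 + S))
45*a + h(-4) = 45*36 + 2*(-4)*(6 - 4) = 1620 + 2*(-4)*2 = 1620 - 16 = 1604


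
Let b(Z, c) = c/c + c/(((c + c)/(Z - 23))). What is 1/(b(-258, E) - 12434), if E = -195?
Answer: -2/25147 ≈ -7.9532e-5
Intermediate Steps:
b(Z, c) = -21/2 + Z/2 (b(Z, c) = 1 + c/(((2*c)/(-23 + Z))) = 1 + c/((2*c/(-23 + Z))) = 1 + c*((-23 + Z)/(2*c)) = 1 + (-23/2 + Z/2) = -21/2 + Z/2)
1/(b(-258, E) - 12434) = 1/((-21/2 + (½)*(-258)) - 12434) = 1/((-21/2 - 129) - 12434) = 1/(-279/2 - 12434) = 1/(-25147/2) = -2/25147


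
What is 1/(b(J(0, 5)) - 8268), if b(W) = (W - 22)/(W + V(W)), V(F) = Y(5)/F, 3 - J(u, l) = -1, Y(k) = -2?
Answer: -7/57912 ≈ -0.00012087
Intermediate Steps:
J(u, l) = 4 (J(u, l) = 3 - 1*(-1) = 3 + 1 = 4)
V(F) = -2/F
b(W) = (-22 + W)/(W - 2/W) (b(W) = (W - 22)/(W - 2/W) = (-22 + W)/(W - 2/W))
1/(b(J(0, 5)) - 8268) = 1/(4*(-22 + 4)/(-2 + 4²) - 8268) = 1/(4*(-18)/(-2 + 16) - 8268) = 1/(4*(-18)/14 - 8268) = 1/(4*(1/14)*(-18) - 8268) = 1/(-36/7 - 8268) = 1/(-57912/7) = -7/57912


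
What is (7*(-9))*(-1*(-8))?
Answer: -504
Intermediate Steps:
(7*(-9))*(-1*(-8)) = -63*8 = -504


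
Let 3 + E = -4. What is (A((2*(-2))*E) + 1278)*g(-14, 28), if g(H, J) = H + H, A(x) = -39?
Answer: -34692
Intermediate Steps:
E = -7 (E = -3 - 4 = -7)
g(H, J) = 2*H
(A((2*(-2))*E) + 1278)*g(-14, 28) = (-39 + 1278)*(2*(-14)) = 1239*(-28) = -34692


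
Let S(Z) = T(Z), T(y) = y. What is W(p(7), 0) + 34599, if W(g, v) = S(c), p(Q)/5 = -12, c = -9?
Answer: 34590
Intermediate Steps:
p(Q) = -60 (p(Q) = 5*(-12) = -60)
S(Z) = Z
W(g, v) = -9
W(p(7), 0) + 34599 = -9 + 34599 = 34590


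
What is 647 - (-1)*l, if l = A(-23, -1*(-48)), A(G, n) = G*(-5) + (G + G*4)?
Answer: 647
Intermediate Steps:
A(G, n) = 0 (A(G, n) = -5*G + (G + 4*G) = -5*G + 5*G = 0)
l = 0
647 - (-1)*l = 647 - (-1)*0 = 647 - 1*0 = 647 + 0 = 647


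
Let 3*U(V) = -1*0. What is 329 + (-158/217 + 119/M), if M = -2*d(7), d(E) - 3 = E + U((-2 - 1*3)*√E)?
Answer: 1398877/4340 ≈ 322.32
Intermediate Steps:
U(V) = 0 (U(V) = (-1*0)/3 = (⅓)*0 = 0)
d(E) = 3 + E (d(E) = 3 + (E + 0) = 3 + E)
M = -20 (M = -2*(3 + 7) = -2*10 = -20)
329 + (-158/217 + 119/M) = 329 + (-158/217 + 119/(-20)) = 329 + (-158*1/217 + 119*(-1/20)) = 329 + (-158/217 - 119/20) = 329 - 28983/4340 = 1398877/4340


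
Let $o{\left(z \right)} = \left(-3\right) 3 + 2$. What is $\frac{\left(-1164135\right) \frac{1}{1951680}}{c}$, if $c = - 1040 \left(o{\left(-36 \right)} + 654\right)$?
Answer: $\frac{77609}{87549762560} \approx 8.8646 \cdot 10^{-7}$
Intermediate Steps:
$o{\left(z \right)} = -7$ ($o{\left(z \right)} = -9 + 2 = -7$)
$c = -672880$ ($c = - 1040 \left(-7 + 654\right) = \left(-1040\right) 647 = -672880$)
$\frac{\left(-1164135\right) \frac{1}{1951680}}{c} = \frac{\left(-1164135\right) \frac{1}{1951680}}{-672880} = \left(-1164135\right) \frac{1}{1951680} \left(- \frac{1}{672880}\right) = \left(- \frac{77609}{130112}\right) \left(- \frac{1}{672880}\right) = \frac{77609}{87549762560}$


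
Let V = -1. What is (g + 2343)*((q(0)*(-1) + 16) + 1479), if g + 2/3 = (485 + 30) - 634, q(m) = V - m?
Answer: 9978320/3 ≈ 3.3261e+6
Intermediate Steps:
q(m) = -1 - m
g = -359/3 (g = -⅔ + ((485 + 30) - 634) = -⅔ + (515 - 634) = -⅔ - 119 = -359/3 ≈ -119.67)
(g + 2343)*((q(0)*(-1) + 16) + 1479) = (-359/3 + 2343)*(((-1 - 1*0)*(-1) + 16) + 1479) = 6670*(((-1 + 0)*(-1) + 16) + 1479)/3 = 6670*((-1*(-1) + 16) + 1479)/3 = 6670*((1 + 16) + 1479)/3 = 6670*(17 + 1479)/3 = (6670/3)*1496 = 9978320/3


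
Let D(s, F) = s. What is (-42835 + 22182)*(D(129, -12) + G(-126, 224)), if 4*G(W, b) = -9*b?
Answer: 7744875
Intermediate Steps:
G(W, b) = -9*b/4 (G(W, b) = (-9*b)/4 = -9*b/4)
(-42835 + 22182)*(D(129, -12) + G(-126, 224)) = (-42835 + 22182)*(129 - 9/4*224) = -20653*(129 - 504) = -20653*(-375) = 7744875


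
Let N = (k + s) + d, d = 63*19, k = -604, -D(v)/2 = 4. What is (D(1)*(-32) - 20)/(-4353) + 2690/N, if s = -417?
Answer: 5834017/383064 ≈ 15.230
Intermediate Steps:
D(v) = -8 (D(v) = -2*4 = -8)
d = 1197
N = 176 (N = (-604 - 417) + 1197 = -1021 + 1197 = 176)
(D(1)*(-32) - 20)/(-4353) + 2690/N = (-8*(-32) - 20)/(-4353) + 2690/176 = (256 - 20)*(-1/4353) + 2690*(1/176) = 236*(-1/4353) + 1345/88 = -236/4353 + 1345/88 = 5834017/383064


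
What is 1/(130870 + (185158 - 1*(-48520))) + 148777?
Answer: 54236357797/364548 ≈ 1.4878e+5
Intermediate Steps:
1/(130870 + (185158 - 1*(-48520))) + 148777 = 1/(130870 + (185158 + 48520)) + 148777 = 1/(130870 + 233678) + 148777 = 1/364548 + 148777 = 54236357797/364548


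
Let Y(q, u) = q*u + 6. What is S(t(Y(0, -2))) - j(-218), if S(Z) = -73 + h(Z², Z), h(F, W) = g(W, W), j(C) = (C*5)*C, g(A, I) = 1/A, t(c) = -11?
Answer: -2614624/11 ≈ -2.3769e+5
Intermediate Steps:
Y(q, u) = 6 + q*u
j(C) = 5*C² (j(C) = (5*C)*C = 5*C²)
h(F, W) = 1/W
S(Z) = -73 + 1/Z
S(t(Y(0, -2))) - j(-218) = (-73 + 1/(-11)) - 5*(-218)² = (-73 - 1/11) - 5*47524 = -804/11 - 1*237620 = -804/11 - 237620 = -2614624/11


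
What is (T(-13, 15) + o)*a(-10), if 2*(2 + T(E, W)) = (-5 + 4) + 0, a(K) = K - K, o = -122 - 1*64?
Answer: 0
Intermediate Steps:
o = -186 (o = -122 - 64 = -186)
a(K) = 0
T(E, W) = -5/2 (T(E, W) = -2 + ((-5 + 4) + 0)/2 = -2 + (-1 + 0)/2 = -2 + (½)*(-1) = -2 - ½ = -5/2)
(T(-13, 15) + o)*a(-10) = (-5/2 - 186)*0 = -377/2*0 = 0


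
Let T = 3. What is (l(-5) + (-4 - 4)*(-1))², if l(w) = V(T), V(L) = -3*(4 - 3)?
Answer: 25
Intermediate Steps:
V(L) = -3 (V(L) = -3*1 = -3)
l(w) = -3
(l(-5) + (-4 - 4)*(-1))² = (-3 + (-4 - 4)*(-1))² = (-3 - 8*(-1))² = (-3 + 8)² = 5² = 25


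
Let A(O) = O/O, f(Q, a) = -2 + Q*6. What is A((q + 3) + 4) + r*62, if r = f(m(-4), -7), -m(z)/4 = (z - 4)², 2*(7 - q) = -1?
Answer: -95355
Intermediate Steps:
q = 15/2 (q = 7 - ½*(-1) = 7 + ½ = 15/2 ≈ 7.5000)
m(z) = -4*(-4 + z)² (m(z) = -4*(z - 4)² = -4*(-4 + z)²)
f(Q, a) = -2 + 6*Q
r = -1538 (r = -2 + 6*(-4*(-4 - 4)²) = -2 + 6*(-4*(-8)²) = -2 + 6*(-4*64) = -2 + 6*(-256) = -2 - 1536 = -1538)
A(O) = 1
A((q + 3) + 4) + r*62 = 1 - 1538*62 = 1 - 95356 = -95355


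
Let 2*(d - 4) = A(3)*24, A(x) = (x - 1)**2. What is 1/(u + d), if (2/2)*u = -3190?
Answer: -1/3138 ≈ -0.00031867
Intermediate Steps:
u = -3190
A(x) = (-1 + x)**2
d = 52 (d = 4 + ((-1 + 3)**2*24)/2 = 4 + (2**2*24)/2 = 4 + (4*24)/2 = 4 + (1/2)*96 = 4 + 48 = 52)
1/(u + d) = 1/(-3190 + 52) = 1/(-3138) = -1/3138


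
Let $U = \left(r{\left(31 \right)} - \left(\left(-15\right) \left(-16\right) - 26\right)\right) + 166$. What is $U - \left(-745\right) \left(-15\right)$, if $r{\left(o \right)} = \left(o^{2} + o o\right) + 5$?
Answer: $-9296$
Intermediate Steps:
$r{\left(o \right)} = 5 + 2 o^{2}$ ($r{\left(o \right)} = \left(o^{2} + o^{2}\right) + 5 = 2 o^{2} + 5 = 5 + 2 o^{2}$)
$U = 1879$ ($U = \left(\left(5 + 2 \cdot 31^{2}\right) - \left(\left(-15\right) \left(-16\right) - 26\right)\right) + 166 = \left(\left(5 + 2 \cdot 961\right) - \left(240 - 26\right)\right) + 166 = \left(\left(5 + 1922\right) - 214\right) + 166 = \left(1927 - 214\right) + 166 = 1713 + 166 = 1879$)
$U - \left(-745\right) \left(-15\right) = 1879 - \left(-745\right) \left(-15\right) = 1879 - 11175 = -9296$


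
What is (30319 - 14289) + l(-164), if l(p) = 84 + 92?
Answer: 16206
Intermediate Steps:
l(p) = 176
(30319 - 14289) + l(-164) = (30319 - 14289) + 176 = 16030 + 176 = 16206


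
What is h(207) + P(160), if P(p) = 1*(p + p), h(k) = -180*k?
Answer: -36940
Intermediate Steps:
P(p) = 2*p (P(p) = 1*(2*p) = 2*p)
h(207) + P(160) = -180*207 + 2*160 = -37260 + 320 = -36940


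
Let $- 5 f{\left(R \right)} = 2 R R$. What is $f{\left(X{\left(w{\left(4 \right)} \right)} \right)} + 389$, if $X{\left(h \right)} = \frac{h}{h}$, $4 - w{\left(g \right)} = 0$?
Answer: $\frac{1943}{5} \approx 388.6$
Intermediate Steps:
$w{\left(g \right)} = 4$ ($w{\left(g \right)} = 4 - 0 = 4 + 0 = 4$)
$X{\left(h \right)} = 1$
$f{\left(R \right)} = - \frac{2 R^{2}}{5}$ ($f{\left(R \right)} = - \frac{2 R R}{5} = - \frac{2 R^{2}}{5}$)
$f{\left(X{\left(w{\left(4 \right)} \right)} \right)} + 389 = - \frac{2 \cdot 1^{2}}{5} + 389 = \left(- \frac{2}{5}\right) 1 + 389 = - \frac{2}{5} + 389 = \frac{1943}{5}$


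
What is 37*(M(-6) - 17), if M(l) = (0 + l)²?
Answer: 703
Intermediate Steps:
M(l) = l²
37*(M(-6) - 17) = 37*((-6)² - 17) = 37*(36 - 17) = 37*19 = 703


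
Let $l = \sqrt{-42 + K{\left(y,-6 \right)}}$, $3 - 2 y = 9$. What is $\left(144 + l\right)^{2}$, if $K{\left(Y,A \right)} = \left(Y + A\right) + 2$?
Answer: $20687 + 2016 i \approx 20687.0 + 2016.0 i$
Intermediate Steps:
$y = -3$ ($y = \frac{3}{2} - \frac{9}{2} = -3$)
$K{\left(Y,A \right)} = 2 + A + Y$ ($K{\left(Y,A \right)} = \left(A + Y\right) + 2 = 2 + A + Y$)
$l = 7 i$ ($l = \sqrt{-42 - 7} = \sqrt{-49} = 7 i \approx 7.0 i$)
$\left(144 + l\right)^{2} = \left(144 + 7 i\right)^{2}$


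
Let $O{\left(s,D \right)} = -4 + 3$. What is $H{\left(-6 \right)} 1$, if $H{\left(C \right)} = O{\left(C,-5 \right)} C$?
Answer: $6$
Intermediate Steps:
$O{\left(s,D \right)} = -1$
$H{\left(C \right)} = - C$
$H{\left(-6 \right)} 1 = \left(-1\right) \left(-6\right) 1 = 6 \cdot 1 = 6$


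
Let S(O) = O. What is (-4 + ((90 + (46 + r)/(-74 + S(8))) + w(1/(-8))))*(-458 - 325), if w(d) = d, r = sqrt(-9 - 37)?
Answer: -5869107/88 + 261*I*sqrt(46)/22 ≈ -66694.0 + 80.463*I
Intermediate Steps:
r = I*sqrt(46) (r = sqrt(-46) = I*sqrt(46) ≈ 6.7823*I)
(-4 + ((90 + (46 + r)/(-74 + S(8))) + w(1/(-8))))*(-458 - 325) = (-4 + ((90 + (46 + I*sqrt(46))/(-74 + 8)) + 1/(-8)))*(-458 - 325) = (-4 + ((90 + (46 + I*sqrt(46))/(-66)) + 1*(-1/8)))*(-783) = (-4 + ((90 + (46 + I*sqrt(46))*(-1/66)) - 1/8))*(-783) = (-4 + ((90 + (-23/33 - I*sqrt(46)/66)) - 1/8))*(-783) = (-4 + ((2947/33 - I*sqrt(46)/66) - 1/8))*(-783) = (-4 + (23543/264 - I*sqrt(46)/66))*(-783) = (22487/264 - I*sqrt(46)/66)*(-783) = -5869107/88 + 261*I*sqrt(46)/22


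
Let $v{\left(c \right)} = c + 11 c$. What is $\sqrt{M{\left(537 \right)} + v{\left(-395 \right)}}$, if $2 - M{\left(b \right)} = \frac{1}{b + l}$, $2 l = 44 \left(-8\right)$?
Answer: $\frac{i \sqrt{1710419}}{19} \approx 68.833 i$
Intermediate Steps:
$l = -176$ ($l = \frac{44 \left(-8\right)}{2} = \frac{1}{2} \left(-352\right) = -176$)
$v{\left(c \right)} = 12 c$
$M{\left(b \right)} = 2 - \frac{1}{-176 + b}$ ($M{\left(b \right)} = 2 - \frac{1}{b - 176} = 2 - \frac{1}{-176 + b}$)
$\sqrt{M{\left(537 \right)} + v{\left(-395 \right)}} = \sqrt{\frac{-353 + 2 \cdot 537}{-176 + 537} + 12 \left(-395\right)} = \sqrt{\frac{-353 + 1074}{361} - 4740} = \sqrt{\frac{1}{361} \cdot 721 - 4740} = \sqrt{\frac{721}{361} - 4740} = \sqrt{- \frac{1710419}{361}} = \frac{i \sqrt{1710419}}{19}$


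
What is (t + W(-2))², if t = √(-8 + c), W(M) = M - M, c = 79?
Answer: 71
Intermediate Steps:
W(M) = 0
t = √71 (t = √(-8 + 79) = √71 ≈ 8.4261)
(t + W(-2))² = (√71 + 0)² = (√71)² = 71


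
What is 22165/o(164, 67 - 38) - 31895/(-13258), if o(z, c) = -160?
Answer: -28876037/212128 ≈ -136.13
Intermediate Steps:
22165/o(164, 67 - 38) - 31895/(-13258) = 22165/(-160) - 31895/(-13258) = 22165*(-1/160) - 31895*(-1/13258) = -4433/32 + 31895/13258 = -28876037/212128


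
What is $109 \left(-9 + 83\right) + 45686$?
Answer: $53752$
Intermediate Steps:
$109 \left(-9 + 83\right) + 45686 = 109 \cdot 74 + 45686 = 8066 + 45686 = 53752$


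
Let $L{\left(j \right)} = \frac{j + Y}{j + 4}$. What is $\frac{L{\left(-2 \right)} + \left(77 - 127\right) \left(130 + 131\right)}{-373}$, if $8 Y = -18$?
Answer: $\frac{104417}{2984} \approx 34.992$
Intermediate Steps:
$Y = - \frac{9}{4}$ ($Y = \frac{1}{8} \left(-18\right) = - \frac{9}{4} \approx -2.25$)
$L{\left(j \right)} = \frac{- \frac{9}{4} + j}{4 + j}$ ($L{\left(j \right)} = \frac{j - \frac{9}{4}}{j + 4} = \frac{- \frac{9}{4} + j}{4 + j}$)
$\frac{L{\left(-2 \right)} + \left(77 - 127\right) \left(130 + 131\right)}{-373} = \frac{\frac{- \frac{9}{4} - 2}{4 - 2} + \left(77 - 127\right) \left(130 + 131\right)}{-373} = - \frac{\frac{1}{2} \left(- \frac{17}{4}\right) - 13050}{373} = - \frac{- \frac{17}{8} - 13050}{373} = \left(- \frac{1}{373}\right) \left(- \frac{104417}{8}\right) = \frac{104417}{2984}$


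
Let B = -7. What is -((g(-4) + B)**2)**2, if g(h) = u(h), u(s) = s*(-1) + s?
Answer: -2401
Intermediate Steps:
u(s) = 0 (u(s) = -s + s = 0)
g(h) = 0
-((g(-4) + B)**2)**2 = -((0 - 7)**2)**2 = -((-7)**2)**2 = -1*49**2 = -1*2401 = -2401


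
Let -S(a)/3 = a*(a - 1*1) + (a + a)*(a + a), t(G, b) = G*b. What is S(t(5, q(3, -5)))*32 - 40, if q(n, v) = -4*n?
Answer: -1733800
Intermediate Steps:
S(a) = -12*a**2 - 3*a*(-1 + a) (S(a) = -3*(a*(a - 1*1) + (a + a)*(a + a)) = -3*(a*(a - 1) + (2*a)*(2*a)) = -3*(a*(-1 + a) + 4*a**2) = -3*(4*a**2 + a*(-1 + a)) = -12*a**2 - 3*a*(-1 + a))
S(t(5, q(3, -5)))*32 - 40 = (3*(5*(-4*3))*(1 - 25*(-4*3)))*32 - 40 = (3*(5*(-12))*(1 - 25*(-12)))*32 - 40 = (3*(-60)*(1 - 5*(-60)))*32 - 40 = (3*(-60)*(1 + 300))*32 - 40 = (3*(-60)*301)*32 - 40 = -54180*32 - 40 = -1733760 - 40 = -1733800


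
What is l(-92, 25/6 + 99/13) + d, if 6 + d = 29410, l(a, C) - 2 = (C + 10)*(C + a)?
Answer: 168275461/6084 ≈ 27659.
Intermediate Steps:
l(a, C) = 2 + (10 + C)*(C + a) (l(a, C) = 2 + (C + 10)*(C + a) = 2 + (10 + C)*(C + a))
d = 29404 (d = -6 + 29410 = 29404)
l(-92, 25/6 + 99/13) + d = (2 + (25/6 + 99/13)² + 10*(25/6 + 99/13) + 10*(-92) + (25/6 + 99/13)*(-92)) + 29404 = (2 + (25*(⅙) + 99*(1/13))² + 10*(25*(⅙) + 99*(1/13)) - 920 + (25*(⅙) + 99*(1/13))*(-92)) + 29404 = (2 + (25/6 + 99/13)² + 10*(25/6 + 99/13) - 920 + (25/6 + 99/13)*(-92)) + 29404 = (2 + (919/78)² + 10*(919/78) - 920 + (919/78)*(-92)) + 29404 = (2 + 844561/6084 + 4595/39 - 920 - 42274/39) + 29404 = -10618475/6084 + 29404 = 168275461/6084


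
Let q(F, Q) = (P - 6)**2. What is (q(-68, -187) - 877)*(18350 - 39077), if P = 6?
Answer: 18177579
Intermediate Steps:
q(F, Q) = 0 (q(F, Q) = (6 - 6)**2 = 0**2 = 0)
(q(-68, -187) - 877)*(18350 - 39077) = (0 - 877)*(18350 - 39077) = -877*(-20727) = 18177579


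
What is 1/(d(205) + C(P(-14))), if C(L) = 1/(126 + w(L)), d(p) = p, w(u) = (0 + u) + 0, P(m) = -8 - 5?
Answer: 113/23166 ≈ 0.0048778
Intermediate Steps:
P(m) = -13
w(u) = u (w(u) = u + 0 = u)
C(L) = 1/(126 + L)
1/(d(205) + C(P(-14))) = 1/(205 + 1/(126 - 13)) = 1/(205 + 1/113) = 1/(23166/113) = 113/23166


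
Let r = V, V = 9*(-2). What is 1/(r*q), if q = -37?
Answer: 1/666 ≈ 0.0015015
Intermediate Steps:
V = -18
r = -18
1/(r*q) = 1/(-18*(-37)) = 1/666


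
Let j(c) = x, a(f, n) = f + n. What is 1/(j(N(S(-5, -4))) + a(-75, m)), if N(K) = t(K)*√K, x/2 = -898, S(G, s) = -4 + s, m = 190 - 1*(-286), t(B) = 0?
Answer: -1/1395 ≈ -0.00071685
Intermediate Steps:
m = 476 (m = 190 + 286 = 476)
x = -1796 (x = 2*(-898) = -1796)
N(K) = 0 (N(K) = 0*√K = 0)
j(c) = -1796
1/(j(N(S(-5, -4))) + a(-75, m)) = 1/(-1796 + (-75 + 476)) = 1/(-1796 + 401) = 1/(-1395) = -1/1395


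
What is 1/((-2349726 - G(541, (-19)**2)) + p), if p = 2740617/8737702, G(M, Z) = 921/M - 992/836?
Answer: -987963227438/2321443082267676757 ≈ -4.2558e-7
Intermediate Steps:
G(M, Z) = -248/209 + 921/M (G(M, Z) = 921/M - 992*1/836 = 921/M - 248/209 = -248/209 + 921/M)
p = 2740617/8737702 (p = 2740617*(1/8737702) = 2740617/8737702 ≈ 0.31365)
1/((-2349726 - G(541, (-19)**2)) + p) = 1/((-2349726 - (-248/209 + 921/541)) + 2740617/8737702) = 1/((-2349726 - 1*58321/113069) + 2740617/8737702) = 1/((-2349726 - 58321/113069) + 2740617/8737702) = 1/(-265681227415/113069 + 2740617/8737702) = 1/(-2321443082267676757/987963227438) = -987963227438/2321443082267676757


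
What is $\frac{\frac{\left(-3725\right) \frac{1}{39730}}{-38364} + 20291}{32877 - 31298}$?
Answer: $\frac{6185515420849}{481342903176} \approx 12.851$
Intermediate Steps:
$\frac{\frac{\left(-3725\right) \frac{1}{39730}}{-38364} + 20291}{32877 - 31298} = \frac{\left(-3725\right) \frac{1}{39730} \left(- \frac{1}{38364}\right) + 20291}{32877 - 31298} = \frac{\left(- \frac{745}{7946}\right) \left(- \frac{1}{38364}\right) + 20291}{32877 - 31298} = \frac{\frac{745}{304840344} + 20291}{1579} = \frac{6185515420849}{304840344} \cdot \frac{1}{1579} = \frac{6185515420849}{481342903176}$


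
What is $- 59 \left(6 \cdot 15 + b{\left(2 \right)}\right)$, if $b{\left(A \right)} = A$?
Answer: $-5428$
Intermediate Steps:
$- 59 \left(6 \cdot 15 + b{\left(2 \right)}\right) = - 59 \left(6 \cdot 15 + 2\right) = - 59 \left(90 + 2\right) = \left(-59\right) 92 = -5428$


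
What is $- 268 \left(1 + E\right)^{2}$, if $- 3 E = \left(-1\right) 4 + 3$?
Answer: $- \frac{4288}{9} \approx -476.44$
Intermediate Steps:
$E = \frac{1}{3}$ ($E = - \frac{\left(-1\right) 4 + 3}{3} = - \frac{-4 + 3}{3} = \left(- \frac{1}{3}\right) \left(-1\right) = \frac{1}{3} \approx 0.33333$)
$- 268 \left(1 + E\right)^{2} = - 268 \left(1 + \frac{1}{3}\right)^{2} = - 268 \left(\frac{4}{3}\right)^{2} = \left(-268\right) \frac{16}{9} = - \frac{4288}{9}$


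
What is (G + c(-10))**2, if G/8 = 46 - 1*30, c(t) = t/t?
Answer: 16641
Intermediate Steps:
c(t) = 1
G = 128 (G = 8*(46 - 1*30) = 8*(46 - 30) = 8*16 = 128)
(G + c(-10))**2 = (128 + 1)**2 = 129**2 = 16641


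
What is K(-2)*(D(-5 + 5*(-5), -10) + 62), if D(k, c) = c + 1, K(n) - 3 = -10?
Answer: -371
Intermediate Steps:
K(n) = -7 (K(n) = 3 - 10 = -7)
D(k, c) = 1 + c
K(-2)*(D(-5 + 5*(-5), -10) + 62) = -7*((1 - 10) + 62) = -7*(-9 + 62) = -7*53 = -371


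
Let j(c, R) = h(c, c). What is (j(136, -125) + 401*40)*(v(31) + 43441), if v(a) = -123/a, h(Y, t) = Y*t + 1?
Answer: 46505728276/31 ≈ 1.5002e+9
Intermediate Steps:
h(Y, t) = 1 + Y*t
j(c, R) = 1 + c² (j(c, R) = 1 + c*c = 1 + c²)
(j(136, -125) + 401*40)*(v(31) + 43441) = ((1 + 136²) + 401*40)*(-123/31 + 43441) = ((1 + 18496) + 16040)*(-123*1/31 + 43441) = (18497 + 16040)*(-123/31 + 43441) = 34537*(1346548/31) = 46505728276/31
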